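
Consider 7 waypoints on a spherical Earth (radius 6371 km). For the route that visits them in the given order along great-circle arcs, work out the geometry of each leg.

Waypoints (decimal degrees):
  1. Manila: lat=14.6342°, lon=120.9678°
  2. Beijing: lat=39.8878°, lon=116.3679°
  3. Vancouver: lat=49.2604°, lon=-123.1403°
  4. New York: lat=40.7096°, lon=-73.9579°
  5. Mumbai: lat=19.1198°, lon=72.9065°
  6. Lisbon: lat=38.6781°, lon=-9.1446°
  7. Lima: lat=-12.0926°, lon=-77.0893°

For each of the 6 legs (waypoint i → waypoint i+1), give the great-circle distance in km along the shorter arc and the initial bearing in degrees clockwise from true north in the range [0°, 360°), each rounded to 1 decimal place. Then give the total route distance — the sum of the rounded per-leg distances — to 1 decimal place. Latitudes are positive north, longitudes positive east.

Leg 1: dist=2843.6 km, bearing=351.8°
Leg 2: dist=8517.2 km, bearing=35.3°
Leg 3: dist=3909.6 km, bearing=85.0°
Leg 4: dist=12533.0 km, bearing=34.0°
Leg 5: dist=8021.5 km, bearing=305.7°
Leg 6: dist=9011.4 km, bearing=246.6°
Total: 44836.3 km

Leg 1: φ1=0.2554150, φ2=0.6961734, Δφ=0.4407585, Δλ=-0.0802834 rad; a=sin²(Δφ/2)+cosφ1·cosφ2·sin²(Δλ/2)=0.0489814726; c=2·atan2(√a, √(1-a))=0.446330703; dist=6371·c=2843.573 ≈ 2843.6 km; running total=2843.6 km
Leg 1 bearing: y=sinΔλ·cosφ2=-0.06153544, x=cosφ1·sinφ2-sinφ1·cosφ2·cosΔλ=0.42724998; θ=atan2(y, x)=-8.1958° <0 so +360° → 351.8042° ≈ 351.8°
Leg 2: φ1=0.6961734, φ2=0.8597562, Δφ=0.1635827, Δλ=-4.1802067 rad; a=sin²(Δφ/2)+cosφ1·cosφ2·sin²(Δλ/2)=0.3841001152; c=2·atan2(√a, √(1-a))=1.336868889; dist=6371·c=8517.192 ≈ 8517.2 km; running total=11360.8 km
Leg 2 bearing: y=sinΔλ·cosφ2=0.56236575, x=cosφ1·sinφ2-sinφ1·cosφ2·cosΔλ=0.79373398; θ=atan2(y, x)=35.3178° ≈ 35.3°
Leg 3: φ1=0.8597562, φ2=0.7105166, Δφ=-0.1492396, Δλ=0.8583948 rad; a=sin²(Δφ/2)+cosφ1·cosφ2·sin²(Δλ/2)=0.0912273876; c=2·atan2(√a, √(1-a))=0.613661064; dist=6371·c=3909.635 ≈ 3909.6 km; running total=15270.4 km
Leg 3 bearing: y=sinΔλ·cosφ2=0.57366905, x=cosφ1·sinφ2-sinφ1·cosφ2·cosΔλ=0.05023569; θ=atan2(y, x)=84.9954° ≈ 85.0°
Leg 4: φ1=0.7105166, φ2=0.3337035, Δφ=-0.3768131, Δλ=2.5632673 rad; a=sin²(Δφ/2)+cosφ1·cosφ2·sin²(Δλ/2)=0.6930529571; c=2·atan2(√a, √(1-a))=1.967202731; dist=6371·c=12533.049 ≈ 12533.0 km; running total=27803.4 km
Leg 4 bearing: y=sinΔλ·cosφ2=0.51646836, x=cosφ1·sinφ2-sinφ1·cosφ2·cosΔλ=0.76431842; θ=atan2(y, x)=34.0478° ≈ 34.0°
Leg 5: φ1=0.3337035, φ2=0.6750602, Δφ=0.3413567, Δλ=-1.4320618 rad; a=sin²(Δφ/2)+cosφ1·cosφ2·sin²(Δλ/2)=0.3466498865; c=2·atan2(√a, √(1-a))=1.259072094; dist=6371·c=8021.548 ≈ 8021.5 km; running total=35824.9 km
Leg 5 bearing: y=sinΔλ·cosφ2=-0.77316851, x=cosφ1·sinφ2-sinφ1·cosφ2·cosΔλ=0.55510849; θ=atan2(y, x)=-54.3229° <0 so +360° → 305.6771° ≈ 305.7°
Leg 6: φ1=0.6750602, φ2=-0.2110557, Δφ=-0.8861159, Δλ=-1.1858587 rad; a=sin²(Δφ/2)+cosφ1·cosφ2·sin²(Δλ/2)=0.4221416956; c=2·atan2(√a, √(1-a))=1.414443457; dist=6371·c=9011.419 ≈ 9011.4 km; running total=44836.3 km
Leg 6 bearing: y=sinΔλ·cosφ2=-0.90625597, x=cosφ1·sinφ2-sinφ1·cosφ2·cosΔλ=-0.39300440; θ=atan2(y, x)=-113.4443° <0 so +360° → 246.5557° ≈ 246.6°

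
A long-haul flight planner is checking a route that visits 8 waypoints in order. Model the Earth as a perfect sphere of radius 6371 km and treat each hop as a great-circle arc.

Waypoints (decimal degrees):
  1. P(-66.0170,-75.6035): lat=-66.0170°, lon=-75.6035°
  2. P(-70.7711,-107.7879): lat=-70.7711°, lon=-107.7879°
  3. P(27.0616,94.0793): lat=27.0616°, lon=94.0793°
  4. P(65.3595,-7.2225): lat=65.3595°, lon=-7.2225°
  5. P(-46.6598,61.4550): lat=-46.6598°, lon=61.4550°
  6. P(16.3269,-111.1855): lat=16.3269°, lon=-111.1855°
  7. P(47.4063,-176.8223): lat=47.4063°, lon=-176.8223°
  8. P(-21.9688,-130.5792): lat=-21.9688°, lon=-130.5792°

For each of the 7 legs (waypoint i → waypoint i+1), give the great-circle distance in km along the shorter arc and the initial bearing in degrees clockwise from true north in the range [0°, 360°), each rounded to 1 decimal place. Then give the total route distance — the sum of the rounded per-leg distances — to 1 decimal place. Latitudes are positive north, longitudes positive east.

Leg 1: φ1=-1.1522140, φ2=-1.2351887, Δφ=-0.0829747, Δλ=-0.5617237 rad; a=sin²(Δφ/2)+cosφ1·cosφ2·sin²(Δλ/2)=0.0120053004; c=2·atan2(√a, √(1-a))=0.219578258; dist=6371·c=1398.933 ≈ 1398.9 km; running total=1398.9 km
Leg 1 bearing: y=sinΔλ·cosφ2=-0.17542316, x=cosφ1·sinφ2-sinφ1·cosφ2·cosΔλ=-0.12911781; θ=atan2(y, x)=-126.3544° <0 so +360° → 233.6456° ≈ 233.6°
Leg 2: φ1=-1.2351887, φ2=0.4723140, Δφ=1.7075027, Δλ=3.5232473 rad; a=sin²(Δφ/2)+cosφ1·cosφ2·sin²(Δλ/2)=0.8508752802; c=2·atan2(√a, √(1-a))=2.348648053; dist=6371·c=14963.237 ≈ 14963.2 km; running total=16362.1 km
Leg 2 bearing: y=sinΔλ·cosφ2=-0.33167924, x=cosφ1·sinφ2-sinφ1·cosφ2·cosΔλ=-0.63050379; θ=atan2(y, x)=-152.2532° <0 so +360° → 207.7468° ≈ 207.7°
Leg 3: φ1=0.4723140, φ2=1.1407385, Δφ=0.6684245, Δλ=-1.7680499 rad; a=sin²(Δφ/2)+cosφ1·cosφ2·sin²(Δλ/2)=0.3296202708; c=2·atan2(√a, √(1-a))=1.223071742; dist=6371·c=7792.190 ≈ 7792.2 km; running total=24154.3 km
Leg 3 bearing: y=sinΔλ·cosφ2=-0.40883862, x=cosφ1·sinφ2-sinφ1·cosφ2·cosΔλ=0.84660143; θ=atan2(y, x)=-25.7767° <0 so +360° → 334.2233° ≈ 334.2°
Leg 4: φ1=1.1407385, φ2=-0.8143671, Δφ=-1.9551056, Δλ=1.1986485 rad; a=sin²(Δφ/2)+cosφ1·cosφ2·sin²(Δλ/2)=0.7785088296; c=2·atan2(√a, √(1-a))=2.161586768; dist=6371·c=13771.469 ≈ 13771.5 km; running total=37925.8 km
Leg 4 bearing: y=sinΔλ·cosφ2=0.63934857, x=cosφ1·sinφ2-sinφ1·cosφ2·cosΔλ=-0.53006106; θ=atan2(y, x)=129.6609° ≈ 129.7°
Leg 5: φ1=-0.8143671, φ2=0.2849582, Δφ=1.0993253, Δλ=-3.0131451 rad; a=sin²(Δφ/2)+cosφ1·cosφ2·sin²(Δλ/2)=0.9288398505; c=2·atan2(√a, √(1-a))=2.601536289; dist=6371·c=16574.388 ≈ 16574.4 km; running total=54500.2 km
Leg 5 bearing: y=sinΔλ·cosφ2=-0.12292898, x=cosφ1·sinφ2-sinφ1·cosφ2·cosΔλ=-0.49927347; θ=atan2(y, x)=-166.1680° <0 so +360° → 193.8320° ≈ 193.8°
Leg 6: φ1=0.2849582, φ2=0.8273960, Δφ=0.5424379, Δλ=-1.1455783 rad; a=sin²(Δφ/2)+cosφ1·cosφ2·sin²(Δλ/2)=0.2625585888; c=2·atan2(√a, √(1-a))=1.075965449; dist=6371·c=6854.976 ≈ 6855.0 km; running total=61355.2 km
Leg 6 bearing: y=sinΔλ·cosφ2=-0.61652562, x=cosφ1·sinφ2-sinφ1·cosφ2·cosΔλ=0.62799878; θ=atan2(y, x)=-44.4718° <0 so +360° → 315.5282° ≈ 315.5°
Leg 7: φ1=0.8273960, φ2=-0.3834279, Δφ=-1.2108239, Δλ=0.8070944 rad; a=sin²(Δφ/2)+cosφ1·cosφ2·sin²(Δλ/2)=0.4206596232; c=2·atan2(√a, √(1-a))=1.411441994; dist=6371·c=8992.297 ≈ 8992.3 km; running total=70347.5 km
Leg 7 bearing: y=sinΔλ·cosφ2=0.66983422, x=cosφ1·sinφ2-sinφ1·cosφ2·cosΔλ=-0.72535683; θ=atan2(y, x)=137.2789° ≈ 137.3°

Leg 1: dist=1398.9 km, bearing=233.6°
Leg 2: dist=14963.2 km, bearing=207.7°
Leg 3: dist=7792.2 km, bearing=334.2°
Leg 4: dist=13771.5 km, bearing=129.7°
Leg 5: dist=16574.4 km, bearing=193.8°
Leg 6: dist=6855.0 km, bearing=315.5°
Leg 7: dist=8992.3 km, bearing=137.3°
Total: 70347.5 km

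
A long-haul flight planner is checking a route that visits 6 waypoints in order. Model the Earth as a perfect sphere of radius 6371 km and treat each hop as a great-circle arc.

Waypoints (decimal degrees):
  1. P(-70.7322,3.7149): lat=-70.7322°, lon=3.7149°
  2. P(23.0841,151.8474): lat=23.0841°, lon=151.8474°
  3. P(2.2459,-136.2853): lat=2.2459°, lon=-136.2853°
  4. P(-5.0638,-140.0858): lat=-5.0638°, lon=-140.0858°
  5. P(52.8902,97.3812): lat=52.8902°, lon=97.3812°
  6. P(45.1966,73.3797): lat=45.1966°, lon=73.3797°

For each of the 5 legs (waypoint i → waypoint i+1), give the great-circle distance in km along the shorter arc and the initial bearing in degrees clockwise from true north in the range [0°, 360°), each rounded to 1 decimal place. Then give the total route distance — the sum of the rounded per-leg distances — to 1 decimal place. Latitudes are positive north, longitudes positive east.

Leg 1: dist=14332.7 km, bearing=141.4°
Leg 2: dist=8056.7 km, bearing=95.2°
Leg 3: dist=915.9 km, bearing=207.4°
Leg 4: dist=12584.8 km, bearing=326.4°
Leg 5: dist=1934.9 km, bearing=253.4°
Total: 37825.0 km

Leg 1: φ1=-1.2345098, φ2=0.4028935, Δφ=1.6374033, Δλ=2.5853999 rad; a=sin²(Δφ/2)+cosφ1·cosφ2·sin²(Δλ/2)=0.8139633370; c=2·atan2(√a, √(1-a))=2.249682656; dist=6371·c=14332.728 ≈ 14332.7 km; running total=14332.7 km
Leg 1 bearing: y=sinΔλ·cosφ2=0.48568337, x=cosφ1·sinφ2-sinφ1·cosφ2·cosΔλ=-0.60812807; θ=atan2(y, x)=141.3873° ≈ 141.4°
Leg 2: φ1=0.4028935, φ2=0.0391983, Δφ=-0.3636952, Δλ=-5.0288643 rad; a=sin²(Δφ/2)+cosφ1·cosφ2·sin²(Δλ/2)=0.3492776131; c=2·atan2(√a, √(1-a))=1.264588777; dist=6371·c=8056.695 ≈ 8056.7 km; running total=22389.4 km
Leg 2 bearing: y=sinΔλ·cosφ2=0.94960826, x=cosφ1·sinφ2-sinφ1·cosφ2·cosΔλ=-0.08587901; θ=atan2(y, x)=95.1676° ≈ 95.2°
Leg 3: φ1=0.0391983, φ2=-0.0883800, Δφ=-0.1275783, Δλ=-0.0663312 rad; a=sin²(Δφ/2)+cosφ1·cosφ2·sin²(Δλ/2)=0.0051579638; c=2·atan2(√a, √(1-a))=0.143761699; dist=6371·c=915.906 ≈ 915.9 km; running total=23305.3 km
Leg 3 bearing: y=sinΔλ·cosφ2=-0.06602391, x=cosφ1·sinφ2-sinφ1·cosφ2·cosΔλ=-0.12714669; θ=atan2(y, x)=-152.5583° <0 so +360° → 207.4417° ≈ 207.4°
Leg 4: φ1=-0.0883800, φ2=0.9231081, Δφ=1.0114881, Δλ=4.1445810 rad; a=sin²(Δφ/2)+cosφ1·cosφ2·sin²(Δλ/2)=0.6967964775; c=2·atan2(√a, √(1-a))=1.975333089; dist=6371·c=12584.847 ≈ 12584.8 km; running total=35890.1 km
Leg 4 bearing: y=sinΔλ·cosφ2=-0.50866871, x=cosφ1·sinφ2-sinφ1·cosφ2·cosΔλ=0.76572889; θ=atan2(y, x)=-33.5958° <0 so +360° → 326.4042° ≈ 326.4°
Leg 5: φ1=0.9231081, φ2=0.7888295, Δφ=-0.1342787, Δλ=-0.4189052 rad; a=sin²(Δφ/2)+cosφ1·cosφ2·sin²(Δλ/2)=0.0228817988; c=2·atan2(√a, √(1-a))=0.303700418; dist=6371·c=1934.875 ≈ 1934.9 km; running total=37825.0 km
Leg 5 bearing: y=sinΔλ·cosφ2=-0.28663453, x=cosφ1·sinφ2-sinφ1·cosφ2·cosΔλ=-0.08528501; θ=atan2(y, x)=-106.5698° <0 so +360° → 253.4302° ≈ 253.4°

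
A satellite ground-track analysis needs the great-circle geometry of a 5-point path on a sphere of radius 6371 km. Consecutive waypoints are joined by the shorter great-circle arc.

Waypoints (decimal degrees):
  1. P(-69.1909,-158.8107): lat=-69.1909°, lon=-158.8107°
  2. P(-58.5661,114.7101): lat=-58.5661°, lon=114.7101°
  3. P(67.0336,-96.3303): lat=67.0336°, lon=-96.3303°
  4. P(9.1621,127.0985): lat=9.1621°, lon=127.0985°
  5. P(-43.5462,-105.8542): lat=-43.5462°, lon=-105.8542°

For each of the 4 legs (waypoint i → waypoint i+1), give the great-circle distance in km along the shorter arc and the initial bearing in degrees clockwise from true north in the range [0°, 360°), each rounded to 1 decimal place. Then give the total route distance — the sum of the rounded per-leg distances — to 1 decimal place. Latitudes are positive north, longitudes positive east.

Leg 1: dist=4003.6 km, bearing=242.3°
Leg 2: dist=18206.1 km, bearing=45.9°
Leg 3: dist=10858.3 km, bearing=316.8°
Leg 4: dist=13647.9 km, bearing=136.5°
Total: 46715.9 km

Leg 1: φ1=-1.2076090, φ2=-1.0221713, Δφ=0.1854377, Δλ=4.7738385 rad; a=sin²(Δφ/2)+cosφ1·cosφ2·sin²(Δλ/2)=0.0955187976; c=2·atan2(√a, √(1-a))=0.628411398; dist=6371·c=4003.609 ≈ 4003.6 km; running total=4003.6 km
Leg 1 bearing: y=sinΔλ·cosφ2=-0.52053024, x=cosφ1·sinφ2-sinφ1·cosφ2·cosΔλ=-0.27318144; θ=atan2(y, x)=-117.6911° <0 so +360° → 242.3089° ≈ 242.3°
Leg 2: φ1=-1.0221713, φ2=1.1699570, Δφ=2.1921283, Δλ=-3.6833498 rad; a=sin²(Δφ/2)+cosφ1·cosφ2·sin²(Δλ/2)=0.9799802590; c=2·atan2(√a, √(1-a))=2.857657571; dist=6371·c=18206.136 ≈ 18206.1 km; running total=22209.7 km
Leg 2 bearing: y=sinΔλ·cosφ2=0.20119913, x=cosφ1·sinφ2-sinφ1·cosφ2·cosΔλ=0.19492233; θ=atan2(y, x)=45.9078° ≈ 45.9°
Leg 3: φ1=1.1699570, φ2=0.1599088, Δφ=-1.0100482, Δλ=3.8995682 rad; a=sin²(Δφ/2)+cosφ1·cosφ2·sin²(Δλ/2)=0.5665731209; c=2·atan2(√a, √(1-a))=1.704339141; dist=6371·c=10858.345 ≈ 10858.3 km; running total=33068.0 km
Leg 3 bearing: y=sinΔλ·cosφ2=-0.67868199, x=cosφ1·sinφ2-sinφ1·cosφ2·cosΔλ=0.72226231; θ=atan2(y, x)=-43.2182° <0 so +360° → 316.7818° ≈ 316.8°
Leg 4: φ1=0.1599088, φ2=-0.7600246, Δφ=-0.9199334, Δλ=-4.0657916 rad; a=sin²(Δφ/2)+cosφ1·cosφ2·sin²(Δλ/2)=0.7704059902; c=2·atan2(√a, √(1-a))=2.142198466; dist=6371·c=13647.946 ≈ 13647.9 km; running total=46715.9 km
Leg 4 bearing: y=sinΔλ·cosφ2=0.57850596, x=cosφ1·sinφ2-sinφ1·cosφ2·cosΔλ=-0.61061711; θ=atan2(y, x)=136.5468° ≈ 136.5°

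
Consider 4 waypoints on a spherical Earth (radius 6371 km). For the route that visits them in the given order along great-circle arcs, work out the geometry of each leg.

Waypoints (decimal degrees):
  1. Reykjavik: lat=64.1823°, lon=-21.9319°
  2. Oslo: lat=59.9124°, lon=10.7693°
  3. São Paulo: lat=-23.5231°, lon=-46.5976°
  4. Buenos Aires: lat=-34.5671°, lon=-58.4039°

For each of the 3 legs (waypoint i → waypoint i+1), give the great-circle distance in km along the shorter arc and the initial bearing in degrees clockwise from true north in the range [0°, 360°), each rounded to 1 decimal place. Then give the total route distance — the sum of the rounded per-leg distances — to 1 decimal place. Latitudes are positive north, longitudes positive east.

Leg 1: dist=1747.5 km, bearing=90.6°
Leg 2: dist=10629.5 km, bearing=230.9°
Leg 3: dist=1678.2 km, bearing=220.3°
Total: 14055.2 km

Leg 1: φ1=1.1201925, φ2=1.0456686, Δφ=-0.0745238, Δλ=0.5707436 rad; a=sin²(Δφ/2)+cosφ1·cosφ2·sin²(Δλ/2)=0.0186905968; c=2·atan2(√a, √(1-a))=0.274286112; dist=6371·c=1747.477 ≈ 1747.5 km; running total=1747.5 km
Leg 1 bearing: y=sinΔλ·cosφ2=0.27084400, x=cosφ1·sinφ2-sinφ1·cosφ2·cosΔλ=-0.00292617; θ=atan2(y, x)=90.6190° ≈ 90.6°
Leg 2: φ1=1.0456686, φ2=-0.4105555, Δφ=-1.4562242, Δλ=-1.0012413 rad; a=sin²(Δφ/2)+cosφ1·cosφ2·sin²(Δλ/2)=0.5487323738; c=2·atan2(√a, √(1-a))=1.668416047; dist=6371·c=10629.479 ≈ 10629.5 km; running total=12377.0 km
Leg 2 bearing: y=sinΔλ·cosφ2=-0.77215845, x=cosφ1·sinφ2-sinφ1·cosφ2·cosΔλ=-0.62791079; θ=atan2(y, x)=-129.1176° <0 so +360° → 230.8824° ≈ 230.9°
Leg 3: φ1=-0.4105555, φ2=-0.6033097, Δφ=-0.1927542, Δλ=-0.2060588 rad; a=sin²(Δφ/2)+cosφ1·cosφ2·sin²(Δλ/2)=0.0172462076; c=2·atan2(√a, √(1-a))=0.263410506; dist=6371·c=1678.188 ≈ 1678.2 km; running total=14055.2 km
Leg 3 bearing: y=sinΔλ·cosφ2=-0.16848342, x=cosφ1·sinφ2-sinφ1·cosφ2·cosΔλ=-0.19851559; θ=atan2(y, x)=-139.6782° <0 so +360° → 220.3218° ≈ 220.3°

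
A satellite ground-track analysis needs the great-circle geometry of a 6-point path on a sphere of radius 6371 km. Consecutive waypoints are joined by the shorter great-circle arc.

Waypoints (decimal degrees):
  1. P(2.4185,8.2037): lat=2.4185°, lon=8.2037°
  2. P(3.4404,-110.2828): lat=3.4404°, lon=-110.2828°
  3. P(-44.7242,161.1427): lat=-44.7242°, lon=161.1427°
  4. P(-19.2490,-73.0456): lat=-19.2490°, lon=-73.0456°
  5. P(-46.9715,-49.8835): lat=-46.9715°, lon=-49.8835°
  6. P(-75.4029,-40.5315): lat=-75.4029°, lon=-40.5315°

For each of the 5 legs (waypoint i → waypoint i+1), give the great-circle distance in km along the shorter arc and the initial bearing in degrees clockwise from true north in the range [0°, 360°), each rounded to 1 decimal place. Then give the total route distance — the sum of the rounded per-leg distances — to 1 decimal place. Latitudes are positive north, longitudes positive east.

Leg 1: φ1=0.0422108, φ2=0.0600463, Δφ=0.0178355, Δλ=-2.0679795 rad; a=sin²(Δφ/2)+cosφ1·cosφ2·sin²(Δλ/2)=0.7365678488; c=2·atan2(√a, √(1-a))=2.063643007; dist=6371·c=13147.470 ≈ 13147.5 km; running total=13147.5 km
Leg 1 bearing: y=sinΔλ·cosφ2=-0.87734548, x=cosφ1·sinφ2-sinφ1·cosφ2·cosΔλ=0.08004703; θ=atan2(y, x)=-84.7869° <0 so +360° → 275.2131° ≈ 275.2°
Leg 2: φ1=0.0600463, φ2=-0.7805845, Δφ=-0.8406309, Δλ=4.7372686 rad; a=sin²(Δφ/2)+cosφ1·cosφ2·sin²(Δλ/2)=0.5122927537; c=2·atan2(√a, √(1-a))=1.595384312; dist=6371·c=10164.193 ≈ 10164.2 km; running total=23311.7 km
Leg 2 bearing: y=sinΔλ·cosφ2=-0.71028243, x=cosφ1·sinφ2-sinφ1·cosφ2·cosΔλ=-0.70348733; θ=atan2(y, x)=-134.7246° <0 so +360° → 225.2754° ≈ 225.3°
Leg 3: φ1=-0.7805845, φ2=-0.3359584, Δφ=0.4446261, Δλ=-4.0873569 rad; a=sin²(Δφ/2)+cosφ1·cosφ2·sin²(Δλ/2)=0.5802499361; c=2·atan2(√a, √(1-a))=1.731993397; dist=6371·c=11034.530 ≈ 11034.5 km; running total=34346.2 km
Leg 3 bearing: y=sinΔλ·cosφ2=0.76560832, x=cosφ1·sinφ2-sinφ1·cosφ2·cosΔλ=-0.62296363; θ=atan2(y, x)=129.1347° ≈ 129.1°
Leg 4: φ1=-0.3359584, φ2=-0.8198073, Δφ=-0.4838489, Δλ=0.4042549 rad; a=sin²(Δφ/2)+cosφ1·cosφ2·sin²(Δλ/2)=0.0833577132; c=2·atan2(√a, √(1-a))=0.585773747; dist=6371·c=3731.965 ≈ 3732.0 km; running total=38078.2 km
Leg 4 bearing: y=sinΔλ·cosφ2=0.26839609, x=cosφ1·sinφ2-sinφ1·cosφ2·cosΔλ=-0.48332221; θ=atan2(y, x)=150.9559° ≈ 151.0°
Leg 5: φ1=-0.8198073, φ2=-1.3160289, Δφ=-0.4962215, Δλ=0.1632232 rad; a=sin²(Δφ/2)+cosφ1·cosφ2·sin²(Δλ/2)=0.0614489602; c=2·atan2(√a, √(1-a))=0.501001287; dist=6371·c=3191.879 ≈ 3191.9 km; running total=41270.1 km
Leg 5 bearing: y=sinΔλ·cosφ2=0.04095316, x=cosφ1·sinφ2-sinφ1·cosφ2·cosΔλ=-0.47855489; θ=atan2(y, x)=175.1087° ≈ 175.1°

Leg 1: dist=13147.5 km, bearing=275.2°
Leg 2: dist=10164.2 km, bearing=225.3°
Leg 3: dist=11034.5 km, bearing=129.1°
Leg 4: dist=3732.0 km, bearing=151.0°
Leg 5: dist=3191.9 km, bearing=175.1°
Total: 41270.1 km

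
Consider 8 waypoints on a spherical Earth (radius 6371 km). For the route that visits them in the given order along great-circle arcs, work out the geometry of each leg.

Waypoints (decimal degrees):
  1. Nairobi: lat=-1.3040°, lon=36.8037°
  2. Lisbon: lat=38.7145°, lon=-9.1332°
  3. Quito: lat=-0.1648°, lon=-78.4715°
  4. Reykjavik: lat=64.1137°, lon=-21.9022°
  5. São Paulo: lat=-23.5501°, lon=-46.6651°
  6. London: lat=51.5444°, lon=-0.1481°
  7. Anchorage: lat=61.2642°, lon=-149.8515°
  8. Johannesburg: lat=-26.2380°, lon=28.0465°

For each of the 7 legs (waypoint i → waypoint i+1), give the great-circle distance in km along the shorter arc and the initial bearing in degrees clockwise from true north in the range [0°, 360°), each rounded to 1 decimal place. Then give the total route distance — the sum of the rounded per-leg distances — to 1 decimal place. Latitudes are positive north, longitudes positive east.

Leg 1: φ1=-0.0227591, φ2=0.6756955, Δφ=0.6984546, Δλ=-0.8017502 rad; a=sin²(Δφ/2)+cosφ1·cosφ2·sin²(Δλ/2)=0.2358666807; c=2·atan2(√a, √(1-a))=1.014238523; dist=6371·c=6461.714 ≈ 6461.7 km; running total=6461.7 km
Leg 1 bearing: y=sinΔλ·cosφ2=-0.56068354, x=cosφ1·sinφ2-sinφ1·cosφ2·cosΔλ=0.63762710; θ=atan2(y, x)=-41.3261° <0 so +360° → 318.6739° ≈ 318.7°
Leg 2: φ1=0.6756955, φ2=-0.0028763, Δφ=-0.6785718, Δλ=-1.2101816 rad; a=sin²(Δφ/2)+cosφ1·cosφ2·sin²(Δλ/2)=0.3632407435; c=2·atan2(√a, √(1-a))=1.293747183; dist=6371·c=8242.463 ≈ 8242.5 km; running total=14704.2 km
Leg 2 bearing: y=sinΔλ·cosφ2=-0.93567624, x=cosφ1·sinφ2-sinφ1·cosφ2·cosΔλ=-0.22292960; θ=atan2(y, x)=-103.4012° <0 so +360° → 256.5988° ≈ 256.6°
Leg 3: φ1=-0.0028763, φ2=1.1189952, Δφ=1.1218715, Δλ=0.9873205 rad; a=sin²(Δφ/2)+cosφ1·cosφ2·sin²(Δλ/2)=0.3810304352; c=2·atan2(√a, √(1-a))=1.330552838; dist=6371·c=8476.952 ≈ 8477.0 km; running total=23181.2 km
Leg 3 bearing: y=sinΔλ·cosφ2=0.36435463, x=cosφ1·sinφ2-sinφ1·cosφ2·cosΔλ=0.90035031; θ=atan2(y, x)=22.0322° ≈ 22.0°
Leg 4: φ1=1.1189952, φ2=-0.4110268, Δφ=-1.5300219, Δλ=-0.4321941 rad; a=sin²(Δφ/2)+cosφ1·cosφ2·sin²(Δλ/2)=0.4980189706; c=2·atan2(√a, √(1-a))=1.566834258; dist=6371·c=9982.301 ≈ 9982.3 km; running total=33163.5 km
Leg 4 bearing: y=sinΔλ·cosφ2=-0.38397744, x=cosφ1·sinφ2-sinφ1·cosφ2·cosΔλ=-0.92333398; θ=atan2(y, x)=-157.4195° <0 so +360° → 202.5805° ≈ 202.6°
Leg 5: φ1=-0.4110268, φ2=0.8996195, Δφ=1.3106463, Δλ=0.8118748 rad; a=sin²(Δφ/2)+cosφ1·cosφ2·sin²(Δλ/2)=0.4602846551; c=2·atan2(√a, √(1-a))=1.491281874; dist=6371·c=9500.957 ≈ 9501.0 km; running total=42664.5 km
Leg 5 bearing: y=sinΔλ·cosφ2=0.45124311, x=cosφ1·sinφ2-sinφ1·cosφ2·cosΔλ=0.88885905; θ=atan2(y, x)=26.9153° ≈ 26.9°
Leg 6: φ1=0.8996195, φ2=1.0692620, Δφ=0.1696425, Δλ=-2.6128172 rad; a=sin²(Δφ/2)+cosφ1·cosφ2·sin²(Δλ/2)=0.2857554338; c=2·atan2(√a, √(1-a))=1.127976366; dist=6371·c=7186.337 ≈ 7186.3 km; running total=49850.8 km
Leg 6 bearing: y=sinΔλ·cosφ2=-0.24253785, x=cosφ1·sinφ2-sinφ1·cosφ2·cosΔλ=0.87038638; θ=atan2(y, x)=-15.5708° <0 so +360° → 344.4292° ≈ 344.4°
Leg 7: φ1=1.0692620, φ2=-0.4579395, Δφ=-1.5272015, Δλ=3.1049058 rad; a=sin²(Δφ/2)+cosφ1·cosφ2·sin²(Δλ/2)=0.9092997518; c=2·atan2(√a, √(1-a))=2.529764752; dist=6371·c=16117.131 ≈ 16117.1 km; running total=65967.9 km
Leg 7 bearing: y=sinΔλ·cosφ2=0.03289943, x=cosφ1·sinφ2-sinφ1·cosφ2·cosΔλ=0.57342173; θ=atan2(y, x)=3.2837° ≈ 3.3°

Leg 1: dist=6461.7 km, bearing=318.7°
Leg 2: dist=8242.5 km, bearing=256.6°
Leg 3: dist=8477.0 km, bearing=22.0°
Leg 4: dist=9982.3 km, bearing=202.6°
Leg 5: dist=9501.0 km, bearing=26.9°
Leg 6: dist=7186.3 km, bearing=344.4°
Leg 7: dist=16117.1 km, bearing=3.3°
Total: 65967.9 km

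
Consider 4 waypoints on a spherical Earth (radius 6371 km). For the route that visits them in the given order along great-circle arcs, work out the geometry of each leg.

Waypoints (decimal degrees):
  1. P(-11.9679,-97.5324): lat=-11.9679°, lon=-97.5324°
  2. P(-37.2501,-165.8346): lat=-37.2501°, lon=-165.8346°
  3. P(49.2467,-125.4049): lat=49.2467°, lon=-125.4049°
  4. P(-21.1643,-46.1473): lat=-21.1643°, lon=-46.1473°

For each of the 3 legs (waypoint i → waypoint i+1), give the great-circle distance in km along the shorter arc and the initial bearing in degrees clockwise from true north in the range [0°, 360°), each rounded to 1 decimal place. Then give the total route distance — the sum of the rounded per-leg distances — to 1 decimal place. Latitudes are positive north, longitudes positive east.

Leg 1: dist=7292.2 km, bearing=234.3°
Leg 2: dist=10409.1 km, bearing=25.1°
Leg 3: dist=11031.5 km, bearing=111.8°
Total: 28732.8 km

Leg 1: φ1=-0.2088793, φ2=-0.6501369, Δφ=-0.4412576, Δλ=-1.1920983 rad; a=sin²(Δφ/2)+cosφ1·cosφ2·sin²(Δλ/2)=0.2932950435; c=2·atan2(√a, √(1-a))=1.144600520; dist=6371·c=7292.2499 ≈ 7292.2 km; running total=7292.2 km
Leg 1 bearing: y=sinΔλ·cosφ2=-0.73960171, x=cosφ1·sinφ2-sinφ1·cosφ2·cosΔλ=-0.53111351; θ=atan2(y, x)=-125.6824° <0 so +360° → 234.3176° ≈ 234.3°
Leg 2: φ1=-0.6501369, φ2=0.8595171, Δφ=1.5096540, Δλ=0.7056314 rad; a=sin²(Δφ/2)+cosφ1·cosφ2·sin²(Δλ/2)=0.5314913482; c=2·atan2(√a, √(1-a))=1.633820738; dist=6371·c=10409.072 ≈ 10409.1 km; running total=17701.3 km
Leg 2 bearing: y=sinΔλ·cosφ2=0.42335250, x=cosφ1·sinφ2-sinφ1·cosφ2·cosΔλ=0.90377311; θ=atan2(y, x)=25.0997° ≈ 25.1°
Leg 3: φ1=0.8595171, φ2=-0.3693867, Δφ=-1.2289038, Δλ=1.3833061 rad; a=sin²(Δφ/2)+cosφ1·cosφ2·sin²(Δλ/2)=0.5800146472; c=2·atan2(√a, √(1-a))=1.731516657; dist=6371·c=11031.493 ≈ 11031.5 km; running total=28732.8 km
Leg 3 bearing: y=sinΔλ·cosφ2=0.91620614, x=cosφ1·sinφ2-sinφ1·cosφ2·cosΔλ=-0.36736484; θ=atan2(y, x)=111.8490° ≈ 111.8°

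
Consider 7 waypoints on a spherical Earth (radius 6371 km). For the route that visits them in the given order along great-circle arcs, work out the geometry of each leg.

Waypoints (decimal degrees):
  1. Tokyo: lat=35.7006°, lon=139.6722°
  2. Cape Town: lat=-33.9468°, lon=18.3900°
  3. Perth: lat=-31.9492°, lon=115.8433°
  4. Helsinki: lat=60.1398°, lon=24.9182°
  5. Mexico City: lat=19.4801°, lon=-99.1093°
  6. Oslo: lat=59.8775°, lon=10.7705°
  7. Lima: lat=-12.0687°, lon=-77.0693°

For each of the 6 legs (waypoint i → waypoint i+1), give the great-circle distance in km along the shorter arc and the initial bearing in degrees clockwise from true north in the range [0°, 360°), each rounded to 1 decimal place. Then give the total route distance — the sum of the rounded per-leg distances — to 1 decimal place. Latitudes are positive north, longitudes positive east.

Leg 1: dist=14734.0 km, bearing=254.1°
Leg 2: dist=8697.4 km, bearing=120.7°
Leg 3: dist=13094.1 km, bearing=325.8°
Leg 4: dist=9838.4 km, bearing=308.6°
Leg 5: dist=9192.6 km, bearing=28.4°
Leg 6: dist=11046.5 km, bearing=262.0°
Total: 66603.0 km

Leg 1: φ1=0.6230930, φ2=-0.5924834, Δφ=-1.2155764, Δλ=-2.1167737 rad; a=sin²(Δφ/2)+cosφ1·cosφ2·sin²(Δλ/2)=0.8378350105; c=2·atan2(√a, √(1-a))=2.312669518; dist=6371·c=14734.018 ≈ 14734.0 km; running total=14734.0 km
Leg 1 bearing: y=sinΔλ·cosφ2=-0.70895568, x=cosφ1·sinφ2-sinφ1·cosφ2·cosΔλ=-0.20211846; θ=atan2(y, x)=-105.9125° <0 so +360° → 254.0875° ≈ 254.1°
Leg 2: φ1=-0.5924834, φ2=-0.5576187, Δφ=0.0348647, Δλ=1.7008810 rad; a=sin²(Δφ/2)+cosφ1·cosφ2·sin²(Δλ/2)=0.3979043050; c=2·atan2(√a, √(1-a))=1.365158704; dist=6371·c=8697.426 ≈ 8697.4 km; running total=23431.4 km
Leg 2 bearing: y=sinΔλ·cosφ2=0.84134841, x=cosφ1·sinφ2-sinφ1·cosφ2·cosΔλ=-0.50043854; θ=atan2(y, x)=120.7444° ≈ 120.7°
Leg 3: φ1=-0.5576187, φ2=1.0496375, Δφ=1.6072563, Δλ=-1.5869424 rad; a=sin²(Δφ/2)+cosφ1·cosφ2·sin²(Δλ/2)=0.7328686214; c=2·atan2(√a, √(1-a))=2.055263871; dist=6371·c=13094.086 ≈ 13094.1 km; running total=36525.5 km
Leg 3 bearing: y=sinΔλ·cosφ2=-0.49782054, x=cosφ1·sinφ2-sinφ1·cosφ2·cosΔλ=0.73161707; θ=atan2(y, x)=-34.2329° <0 so +360° → 325.7671° ≈ 325.8°
Leg 4: φ1=1.0496375, φ2=0.3399919, Δφ=-0.7096456, Δλ=-2.1646882 rad; a=sin²(Δφ/2)+cosφ1·cosφ2·sin²(Δλ/2)=0.4867279749; c=2·atan2(√a, √(1-a))=1.544249159; dist=6371·c=9838.411 ≈ 9838.4 km; running total=46363.9 km
Leg 4 bearing: y=sinΔλ·cosφ2=-0.78132816, x=cosφ1·sinφ2-sinφ1·cosφ2·cosΔλ=0.62355570; θ=atan2(y, x)=-51.4076° <0 so +360° → 308.5924° ≈ 308.6°
Leg 5: φ1=0.3399919, φ2=1.0450595, Δφ=0.7050676, Δλ=1.9177643 rad; a=sin²(Δφ/2)+cosφ1·cosφ2·sin²(Δλ/2)=0.4362200490; c=2·atan2(√a, √(1-a))=1.442887935; dist=6371·c=9192.639 ≈ 9192.6 km; running total=55556.5 km
Leg 5 bearing: y=sinΔλ·cosφ2=0.47194421, x=cosφ1·sinφ2-sinφ1·cosφ2·cosΔλ=0.87235150; θ=atan2(y, x)=28.4135° ≈ 28.4°
Leg 6: φ1=1.0450595, φ2=-0.2106386, Δφ=-1.2556981, Δλ=-1.5330937 rad; a=sin²(Δφ/2)+cosφ1·cosφ2·sin²(Δλ/2)=0.5811749868; c=2·atan2(√a, √(1-a))=1.733868085; dist=6371·c=11046.474 ≈ 11046.5 km; running total=66603.0 km
Leg 6 bearing: y=sinΔλ·cosφ2=-0.97720265, x=cosφ1·sinφ2-sinφ1·cosφ2·cosΔλ=-0.13681178; θ=atan2(y, x)=-97.9698° <0 so +360° → 262.0302° ≈ 262.0°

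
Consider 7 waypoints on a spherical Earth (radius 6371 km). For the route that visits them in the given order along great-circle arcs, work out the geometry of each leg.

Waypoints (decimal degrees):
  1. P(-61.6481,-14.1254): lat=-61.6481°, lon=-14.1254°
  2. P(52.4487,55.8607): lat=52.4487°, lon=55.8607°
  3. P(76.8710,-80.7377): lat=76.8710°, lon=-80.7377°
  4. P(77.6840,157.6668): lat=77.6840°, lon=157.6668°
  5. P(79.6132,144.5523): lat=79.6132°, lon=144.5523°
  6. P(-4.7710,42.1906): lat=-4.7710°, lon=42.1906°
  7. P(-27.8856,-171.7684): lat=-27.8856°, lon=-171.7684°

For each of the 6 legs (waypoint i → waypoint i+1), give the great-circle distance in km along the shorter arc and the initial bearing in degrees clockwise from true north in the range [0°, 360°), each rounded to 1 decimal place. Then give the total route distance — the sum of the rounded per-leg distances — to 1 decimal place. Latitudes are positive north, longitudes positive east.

Leg 1: dist=14096.6 km, bearing=45.6°
Leg 2: dist=5317.0 km, bearing=347.8°
Leg 3: dist=2465.3 km, bearing=331.2°
Leg 4: dist=357.0 km, bearing=313.1°
Leg 5: dist=10775.7 km, bearing=281.3°
Leg 6: dist=14873.8 km, bearing=136.9°
Total: 47885.4 km

Leg 1: φ1=-1.0759623, φ2=0.9154025, Δφ=1.9913648, Δλ=1.2214879 rad; a=sin²(Δφ/2)+cosφ1·cosφ2·sin²(Δλ/2)=0.7993260515; c=2·atan2(√a, √(1-a))=2.212613627; dist=6371·c=14096.561 ≈ 14096.6 km; running total=14096.6 km
Leg 1 bearing: y=sinΔλ·cosφ2=0.57266530, x=cosφ1·sinφ2-sinφ1·cosφ2·cosΔλ=0.56006260; θ=atan2(y, x)=45.6374° ≈ 45.6°
Leg 2: φ1=0.9154025, φ2=1.3416520, Δφ=0.4262495, Δλ=-2.3840918 rad; a=sin²(Δφ/2)+cosφ1·cosφ2·sin²(Δλ/2)=0.1642489983; c=2·atan2(√a, √(1-a))=0.834562409; dist=6371·c=5316.997 ≈ 5317.0 km; running total=19413.6 km
Leg 2 bearing: y=sinΔλ·cosφ2=-0.15607259, x=cosφ1·sinφ2-sinφ1·cosφ2·cosΔλ=0.72438002; θ=atan2(y, x)=-12.1589° <0 so +360° → 347.8411° ≈ 347.8°
Leg 3: φ1=1.3416520, φ2=1.3558416, Δφ=0.0141895, Δλ=4.1609435 rad; a=sin²(Δφ/2)+cosφ1·cosφ2·sin²(Δλ/2)=0.0369677304; c=2·atan2(√a, √(1-a))=0.386949447; dist=6371·c=2465.255 ≈ 2465.3 km; running total=21878.9 km
Leg 3 bearing: y=sinΔλ·cosφ2=-0.18168488, x=cosφ1·sinφ2-sinφ1·cosφ2·cosΔλ=0.33074926; θ=atan2(y, x)=-28.7806° <0 so +360° → 331.2194° ≈ 331.2°
Leg 4: φ1=1.3558416, φ2=1.3895125, Δφ=0.0336709, Δλ=-0.2288912 rad; a=sin²(Δφ/2)+cosφ1·cosφ2·sin²(Δλ/2)=0.0007849118; c=2·atan2(√a, √(1-a))=0.056039889; dist=6371·c=357.030 ≈ 357.0 km; running total=22235.9 km
Leg 4 bearing: y=sinΔλ·cosφ2=-0.04090798, x=cosφ1·sinφ2-sinφ1·cosφ2·cosΔλ=0.03825860; θ=atan2(y, x)=-46.9167° <0 so +360° → 313.0833° ≈ 313.1°
Leg 5: φ1=1.3895125, φ2=-0.0832697, Δφ=-1.4727821, Δλ=-1.7865487 rad; a=sin²(Δφ/2)+cosφ1·cosφ2·sin²(Δλ/2)=0.5601371134; c=2·atan2(√a, √(1-a))=1.691362437; dist=6371·c=10775.670 ≈ 10775.7 km; running total=33011.6 km
Leg 5 bearing: y=sinΔλ·cosφ2=-0.97343102, x=cosφ1·sinφ2-sinφ1·cosφ2·cosΔλ=0.19484907; θ=atan2(y, x)=-78.6809° <0 so +360° → 281.3191° ≈ 281.3°
Leg 6: φ1=-0.0832697, φ2=-0.4866955, Δφ=-0.4034259, Δλ=-3.7342890 rad; a=sin²(Δφ/2)+cosφ1·cosφ2·sin²(Δλ/2)=0.8458423995; c=2·atan2(√a, √(1-a))=2.334615653; dist=6371·c=14873.836 ≈ 14873.8 km; running total=47885.4 km
Leg 6 bearing: y=sinΔλ·cosφ2=0.49373673, x=cosφ1·sinφ2-sinφ1·cosφ2·cosΔλ=-0.52706374; θ=atan2(y, x)=136.8699° ≈ 136.9°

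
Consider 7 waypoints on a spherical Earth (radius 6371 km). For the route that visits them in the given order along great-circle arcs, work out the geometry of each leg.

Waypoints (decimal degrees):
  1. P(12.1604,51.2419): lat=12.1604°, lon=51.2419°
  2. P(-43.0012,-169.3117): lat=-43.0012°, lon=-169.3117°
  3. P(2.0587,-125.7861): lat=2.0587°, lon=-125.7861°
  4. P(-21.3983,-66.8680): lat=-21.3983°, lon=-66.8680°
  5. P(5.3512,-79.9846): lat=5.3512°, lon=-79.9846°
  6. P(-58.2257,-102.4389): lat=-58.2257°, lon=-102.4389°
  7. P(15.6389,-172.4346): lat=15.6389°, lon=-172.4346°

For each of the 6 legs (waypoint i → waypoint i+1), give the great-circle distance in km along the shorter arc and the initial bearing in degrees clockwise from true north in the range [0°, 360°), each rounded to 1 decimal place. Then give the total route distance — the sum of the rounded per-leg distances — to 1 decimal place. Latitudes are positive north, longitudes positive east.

Leg 1: φ1=0.2122390, φ2=-0.7505125, Δφ=-0.9627515, Δλ=-3.8493865 rad; a=sin²(Δφ/2)+cosφ1·cosφ2·sin²(Δλ/2)=0.8434338176; c=2·atan2(√a, √(1-a))=2.327966646; dist=6371·c=14831.476 ≈ 14831.5 km; running total=14831.5 km
Leg 1 bearing: y=sinΔλ·cosφ2=0.47548699, x=cosφ1·sinφ2-sinφ1·cosφ2·cosΔλ=-0.54965896; θ=atan2(y, x)=139.1383° ≈ 139.1°
Leg 2: φ1=-0.7505125, φ2=0.0359311, Δφ=0.7864436, Δλ=0.7596650 rad; a=sin²(Δφ/2)+cosφ1·cosφ2·sin²(Δλ/2)=0.2472863009; c=2·atan2(√a, √(1-a))=1.040919111; dist=6371·c=6631.696 ≈ 6631.7 km; running total=21463.2 km
Leg 2 bearing: y=sinΔλ·cosφ2=0.68823410, x=cosφ1·sinφ2-sinφ1·cosφ2·cosΔλ=0.52045842; θ=atan2(y, x)=52.9026° ≈ 52.9°
Leg 3: φ1=0.0359311, φ2=-0.3734708, Δφ=-0.4094019, Δλ=1.0283148 rad; a=sin²(Δφ/2)+cosφ1·cosφ2·sin²(Δλ/2)=0.2663708930; c=2·atan2(√a, √(1-a))=1.084609243; dist=6371·c=6910.045 ≈ 6910.0 km; running total=28373.2 km
Leg 3 bearing: y=sinΔλ·cosφ2=0.79739361, x=cosφ1·sinφ2-sinφ1·cosφ2·cosΔλ=-0.38188113; θ=atan2(y, x)=115.5903° ≈ 115.6°
Leg 4: φ1=-0.3734708, φ2=0.0933961, Δφ=0.4668668, Δλ=-0.2289279 rad; a=sin²(Δφ/2)+cosφ1·cosφ2·sin²(Δλ/2)=0.0656012741; c=2·atan2(√a, √(1-a))=0.518027773; dist=6371·c=3300.355 ≈ 3300.4 km; running total=31673.6 km
Leg 4 bearing: y=sinΔλ·cosφ2=-0.22594445, x=cosφ1·sinφ2-sinφ1·cosφ2·cosΔλ=0.44061331; θ=atan2(y, x)=-27.1485° <0 so +360° → 332.8515° ≈ 332.9°
Leg 5: φ1=0.0933961, φ2=-1.0162302, Δφ=-1.1096262, Δλ=-0.3919015 rad; a=sin²(Δφ/2)+cosφ1·cosφ2·sin²(Δλ/2)=0.2973761325; c=2·atan2(√a, √(1-a))=1.153546529; dist=6371·c=7349.245 ≈ 7349.2 km; running total=39022.8 km
Leg 5 bearing: y=sinΔλ·cosφ2=-0.20112325, x=cosφ1·sinφ2-sinφ1·cosφ2·cosΔλ=-0.89180924; θ=atan2(y, x)=-167.2911° <0 so +360° → 192.7089° ≈ 192.7°
Leg 6: φ1=-1.0162302, φ2=0.2729503, Δφ=1.2891805, Δλ=-1.2216554 rad; a=sin²(Δφ/2)+cosφ1·cosφ2·sin²(Δλ/2)=0.5278524266; c=2·atan2(√a, √(1-a))=1.626530029; dist=6371·c=10362.623 ≈ 10362.6 km; running total=49385.4 km
Leg 6 bearing: y=sinΔλ·cosφ2=-0.90488026, x=cosφ1·sinφ2-sinφ1·cosφ2·cosΔλ=0.42200555; θ=atan2(y, x)=-64.9972° <0 so +360° → 295.0028° ≈ 295.0°

Leg 1: dist=14831.5 km, bearing=139.1°
Leg 2: dist=6631.7 km, bearing=52.9°
Leg 3: dist=6910.0 km, bearing=115.6°
Leg 4: dist=3300.4 km, bearing=332.9°
Leg 5: dist=7349.2 km, bearing=192.7°
Leg 6: dist=10362.6 km, bearing=295.0°
Total: 49385.4 km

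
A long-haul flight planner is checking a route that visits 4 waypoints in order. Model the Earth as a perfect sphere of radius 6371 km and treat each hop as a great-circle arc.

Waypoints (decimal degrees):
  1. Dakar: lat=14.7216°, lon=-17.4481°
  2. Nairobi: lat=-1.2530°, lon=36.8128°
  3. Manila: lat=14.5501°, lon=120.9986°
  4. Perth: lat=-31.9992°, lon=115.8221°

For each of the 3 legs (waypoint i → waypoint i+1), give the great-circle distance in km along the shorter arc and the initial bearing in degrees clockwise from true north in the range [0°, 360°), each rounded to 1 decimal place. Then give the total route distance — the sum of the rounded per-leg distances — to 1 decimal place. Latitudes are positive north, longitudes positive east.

Leg 1: dist=6226.6 km, bearing=101.8°
Leg 2: dist=9417.1 km, bearing=75.3°
Leg 3: dist=5205.4 km, bearing=186.0°
Total: 20849.1 km

Leg 1: φ1=0.2569404, φ2=-0.0218690, Δφ=-0.2788094, Δλ=0.9470314 rad; a=sin²(Δφ/2)+cosφ1·cosφ2·sin²(Δλ/2)=0.2203857233; c=2·atan2(√a, √(1-a))=0.977341379; dist=6371·c=6226.642 ≈ 6226.6 km; running total=6226.6 km
Leg 1 bearing: y=sinΔλ·cosφ2=0.81149103, x=cosφ1·sinφ2-sinφ1·cosφ2·cosΔλ=-0.16954568; θ=atan2(y, x)=101.8011° ≈ 101.8°
Leg 2: φ1=-0.0218690, φ2=0.2539472, Δφ=0.2758161, Δλ=1.4693194 rad; a=sin²(Δφ/2)+cosφ1·cosφ2·sin²(Δλ/2)=0.4537315816; c=2·atan2(√a, √(1-a))=1.478126912; dist=6371·c=9417.147 ≈ 9417.1 km; running total=15643.7 km
Leg 2 bearing: y=sinΔλ·cosφ2=0.96294896, x=cosφ1·sinφ2-sinφ1·cosφ2·cosΔλ=0.25331056; θ=atan2(y, x)=75.2618° ≈ 75.3°
Leg 3: φ1=0.2539472, φ2=-0.5584914, Δφ=-0.8124385, Δλ=-0.0903470 rad; a=sin²(Δφ/2)+cosφ1·cosφ2·sin²(Δλ/2)=0.1578088502; c=2·atan2(√a, √(1-a))=0.817040147; dist=6371·c=5205.363 ≈ 5205.4 km; running total=20849.1 km
Leg 3 bearing: y=sinΔλ·cosφ2=-0.07651505, x=cosφ1·sinφ2-sinφ1·cosφ2·cosΔλ=-0.72509745; θ=atan2(y, x)=-173.9762° <0 so +360° → 186.0238° ≈ 186.0°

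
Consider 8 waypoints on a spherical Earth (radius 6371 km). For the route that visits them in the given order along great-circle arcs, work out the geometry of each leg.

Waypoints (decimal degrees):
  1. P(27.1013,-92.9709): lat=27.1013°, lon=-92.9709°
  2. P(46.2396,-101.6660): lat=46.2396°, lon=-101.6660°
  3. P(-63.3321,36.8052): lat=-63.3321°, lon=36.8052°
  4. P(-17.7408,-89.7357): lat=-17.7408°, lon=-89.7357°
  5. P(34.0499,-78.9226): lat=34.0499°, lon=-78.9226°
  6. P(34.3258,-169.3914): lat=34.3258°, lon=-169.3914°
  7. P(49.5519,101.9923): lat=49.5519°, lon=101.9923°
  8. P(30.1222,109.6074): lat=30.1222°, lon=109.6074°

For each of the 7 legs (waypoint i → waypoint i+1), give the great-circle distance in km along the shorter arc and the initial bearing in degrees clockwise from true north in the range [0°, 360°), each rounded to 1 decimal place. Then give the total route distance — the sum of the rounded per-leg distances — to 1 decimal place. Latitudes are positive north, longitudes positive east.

Leg 1: φ1=0.4730069, φ2=0.8070333, Δφ=0.3340263, Δλ=-0.1517581 rad; a=sin²(Δφ/2)+cosφ1·cosφ2·sin²(Δλ/2)=0.0311732106; c=2·atan2(√a, √(1-a))=0.354979602; dist=6371·c=2261.575 ≈ 2261.6 km; running total=2261.6 km
Leg 1 bearing: y=sinΔλ·cosφ2=-0.10456019, x=cosφ1·sinφ2-sinφ1·cosφ2·cosΔλ=0.33147086; θ=atan2(y, x)=-17.5075° <0 so +360° → 342.4925° ≈ 342.5°
Leg 2: φ1=0.8070333, φ2=-1.1053537, Δφ=-1.9123869, Δλ=2.4167784 rad; a=sin²(Δφ/2)+cosφ1·cosφ2·sin²(Δλ/2)=0.9388991237; c=2·atan2(√a, √(1-a))=2.642042722; dist=6371·c=16832.454 ≈ 16832.5 km; running total=19094.1 km
Leg 2 bearing: y=sinΔλ·cosφ2=0.29756501, x=cosφ1·sinφ2-sinφ1·cosφ2·cosΔλ=-0.37540019; θ=atan2(y, x)=141.5975° ≈ 141.6°
Leg 3: φ1=-1.1053537, φ2=-0.3096354, Δφ=0.7957183, Δλ=-2.2085553 rad; a=sin²(Δφ/2)+cosφ1·cosφ2·sin²(Δλ/2)=0.4911099328; c=2·atan2(√a, √(1-a))=1.553015255; dist=6371·c=9894.260 ≈ 9894.3 km; running total=28988.4 km
Leg 3 bearing: y=sinΔλ·cosφ2=-0.76522463, x=cosφ1·sinφ2-sinφ1·cosφ2·cosΔλ=-0.64351778; θ=atan2(y, x)=-130.0623° <0 so +360° → 229.9377° ≈ 229.9°
Leg 4: φ1=-0.3096354, φ2=0.5942829, Δφ=0.9039182, Δλ=0.1887242 rad; a=sin²(Δφ/2)+cosφ1·cosφ2·sin²(Δλ/2)=0.1977379358; c=2·atan2(√a, √(1-a))=0.921627983; dist=6371·c=5871.692 ≈ 5871.7 km; running total=34860.1 km
Leg 4 bearing: y=sinΔλ·cosφ2=0.15544091, x=cosφ1·sinφ2-sinφ1·cosφ2·cosΔλ=0.78127377; θ=atan2(y, x)=11.2525° ≈ 11.3°
Leg 5: φ1=0.5942829, φ2=0.5990982, Δφ=0.0048154, Δλ=-1.5789784 rad; a=sin²(Δφ/2)+cosφ1·cosφ2·sin²(Δλ/2)=0.3449318972; c=2·atan2(√a, √(1-a))=1.255460028; dist=6371·c=7998.536 ≈ 7998.5 km; running total=42858.6 km
Leg 5 bearing: y=sinΔλ·cosφ2=-0.82581681, x=cosφ1·sinφ2-sinφ1·cosφ2·cosΔλ=0.47100119; θ=atan2(y, x)=-60.3019° <0 so +360° → 299.6981° ≈ 299.7°
Leg 6: φ1=0.5990982, φ2=0.8648438, Δφ=0.2657456, Δλ=4.7365391 rad; a=sin²(Δφ/2)+cosφ1·cosφ2·sin²(Δλ/2)=0.2789696525; c=2·atan2(√a, √(1-a))=1.112901594; dist=6371·c=7090.296 ≈ 7090.3 km; running total=49948.9 km
Leg 6 bearing: y=sinΔλ·cosφ2=-0.64856981, x=cosφ1·sinφ2-sinφ1·cosφ2·cosΔλ=0.61962855; θ=atan2(y, x)=-46.3073° <0 so +360° → 313.6927° ≈ 313.7°
Leg 7: φ1=0.8648438, φ2=0.5257316, Δφ=-0.3391122, Δλ=0.1329086 rad; a=sin²(Δφ/2)+cosφ1·cosφ2·sin²(Δλ/2)=0.0309493075; c=2·atan2(√a, √(1-a))=0.353688968; dist=6371·c=2253.352 ≈ 2253.4 km; running total=52202.3 km
Leg 7 bearing: y=sinΔλ·cosφ2=0.11462204, x=cosφ1·sinφ2-sinφ1·cosφ2·cosΔλ=-0.32684488; θ=atan2(y, x)=160.6746° ≈ 160.7°

Leg 1: dist=2261.6 km, bearing=342.5°
Leg 2: dist=16832.5 km, bearing=141.6°
Leg 3: dist=9894.3 km, bearing=229.9°
Leg 4: dist=5871.7 km, bearing=11.3°
Leg 5: dist=7998.5 km, bearing=299.7°
Leg 6: dist=7090.3 km, bearing=313.7°
Leg 7: dist=2253.4 km, bearing=160.7°
Total: 52202.3 km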